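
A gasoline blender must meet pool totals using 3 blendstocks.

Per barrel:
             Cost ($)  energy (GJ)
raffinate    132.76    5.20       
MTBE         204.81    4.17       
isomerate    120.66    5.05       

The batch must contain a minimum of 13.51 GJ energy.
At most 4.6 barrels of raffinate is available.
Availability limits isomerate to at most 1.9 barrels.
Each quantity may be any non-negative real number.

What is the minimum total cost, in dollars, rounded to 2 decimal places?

$329.21

This is a linear program. Let x1 = barrels of raffinate, x2 = barrels of MTBE, x3 = barrels of isomerate.
Minimise 132.76x1 + 204.81x2 + 120.66x3 s.t.:
  5.2x1 + 4.17x2 + 5.05x3 ≥ 13.51   (energy)
  x1 ≤ 4.6
  x3 ≤ 1.9
  x1, x2, x3 ≥ 0.
The minimum-cost mix takes nothing from MTBE — only raffinate, isomerate. Binding constraints: energy and the isomerate cap.
Optimal quantities: raffinate = 0.7529 barrels, isomerate = 1.9 barrels.
Hence cost = 132.76·0.7529 + 120.66·1.9 = $329.2090.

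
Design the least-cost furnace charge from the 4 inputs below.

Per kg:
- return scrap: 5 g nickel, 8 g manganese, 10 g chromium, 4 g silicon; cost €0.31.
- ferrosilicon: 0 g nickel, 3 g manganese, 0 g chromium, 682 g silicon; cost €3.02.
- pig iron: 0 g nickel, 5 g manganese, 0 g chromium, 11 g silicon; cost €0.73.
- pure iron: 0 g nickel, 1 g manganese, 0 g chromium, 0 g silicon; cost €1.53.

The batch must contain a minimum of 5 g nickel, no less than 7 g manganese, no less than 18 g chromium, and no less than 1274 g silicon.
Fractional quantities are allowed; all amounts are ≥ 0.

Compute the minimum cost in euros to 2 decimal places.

€6.17

Let x1 = kg of return scrap, x2 = kg of ferrosilicon, x3 = kg of pig iron, x4 = kg of pure iron.
min 0.31x1 + 3.02x2 + 0.73x3 + 1.53x4 with:
  5x1 ≥ 5   (nickel)
  8x1 + 3x2 + 5x3 + 1x4 ≥ 7   (manganese)
  10x1 ≥ 18   (chromium)
  4x1 + 682x2 + 11x3 ≥ 1274   (silicon)
  x1, x2, x3, x4 ≥ 0.
The minimum-cost mix takes nothing from pig iron, pure iron — only return scrap, ferrosilicon. Binding constraints: chromium and silicon.
So return scrap = 1.8 kg, ferrosilicon = 1.857 kg.
Cost = 0.31·1.8 + 3.02·1.857 = 6.1661.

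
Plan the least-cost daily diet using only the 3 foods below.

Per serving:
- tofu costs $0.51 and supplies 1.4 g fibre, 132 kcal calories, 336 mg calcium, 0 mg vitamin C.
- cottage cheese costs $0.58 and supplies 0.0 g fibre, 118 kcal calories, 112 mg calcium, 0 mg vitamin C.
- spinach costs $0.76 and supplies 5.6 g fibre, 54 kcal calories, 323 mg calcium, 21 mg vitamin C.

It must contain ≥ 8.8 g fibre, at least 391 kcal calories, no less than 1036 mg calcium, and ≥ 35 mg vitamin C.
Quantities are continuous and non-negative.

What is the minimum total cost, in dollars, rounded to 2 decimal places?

$2.43

Let x1 = servings of tofu, x2 = servings of cottage cheese, x3 = servings of spinach.
min 0.51x1 + 0.58x2 + 0.76x3 with:
  1.4x1 + 5.6x3 ≥ 8.8   (fibre)
  132x1 + 118x2 + 54x3 ≥ 391   (calories)
  336x1 + 112x2 + 323x3 ≥ 1036   (calcium)
  21x3 ≥ 35   (vitamin C)
  x1, x2, x3 ≥ 0.
At the optimum only tofu, spinach are positive (cottage cheese = 0). The calories and vitamin C requirements are met with equality.
Solving gives x1 = 2.28, x3 = 1.667.
Total cost: 0.51·2.28 + 0.76·1.667 = 2.4297.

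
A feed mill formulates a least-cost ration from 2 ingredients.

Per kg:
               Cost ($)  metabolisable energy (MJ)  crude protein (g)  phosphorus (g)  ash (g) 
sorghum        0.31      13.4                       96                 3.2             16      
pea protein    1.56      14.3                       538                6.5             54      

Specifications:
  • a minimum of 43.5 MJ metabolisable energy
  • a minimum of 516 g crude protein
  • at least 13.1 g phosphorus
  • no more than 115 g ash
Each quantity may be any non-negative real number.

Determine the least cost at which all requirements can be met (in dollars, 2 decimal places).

Treat it as an LP. Let x1 = kg of sorghum, x2 = kg of pea protein.
Minimise 0.31x1 + 1.56x2 subject to:
  13.4x1 + 14.3x2 ≥ 43.5   (metabolisable energy)
  96x1 + 538x2 ≥ 516   (crude protein)
  3.2x1 + 6.5x2 ≥ 13.1   (phosphorus)
  16x1 + 54x2 ≤ 115   (ash)
  x1, x2 ≥ 0.
Both inputs are positive at the optimum. There the crude protein and phosphorus constraints are tight.
Optimal quantities: sorghum = 3.365 kg, pea protein = 0.3586 kg.
Hence cost = 0.31·3.365 + 1.56·0.3586 = $1.6026.

$1.60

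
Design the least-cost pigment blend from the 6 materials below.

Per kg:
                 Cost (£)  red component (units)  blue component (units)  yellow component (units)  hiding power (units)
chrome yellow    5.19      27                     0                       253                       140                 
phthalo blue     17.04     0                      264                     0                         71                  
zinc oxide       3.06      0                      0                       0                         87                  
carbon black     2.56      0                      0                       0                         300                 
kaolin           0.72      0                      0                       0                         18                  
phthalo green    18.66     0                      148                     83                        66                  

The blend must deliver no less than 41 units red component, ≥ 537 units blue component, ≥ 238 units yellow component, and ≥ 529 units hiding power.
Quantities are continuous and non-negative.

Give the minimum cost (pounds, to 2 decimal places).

£44.01

Set it up as a linear program. Let x1 = kg of chrome yellow, x2 = kg of phthalo blue, x3 = kg of zinc oxide, x4 = kg of carbon black, x5 = kg of kaolin, x6 = kg of phthalo green.
min 5.19x1 + 17.04x2 + 3.06x3 + 2.56x4 + 0.72x5 + 18.66x6 s.t.:
  27x1 ≥ 41   (red component)
  264x2 + 148x6 ≥ 537   (blue component)
  253x1 + 83x6 ≥ 238   (yellow component)
  140x1 + 71x2 + 87x3 + 300x4 + 18x5 + 66x6 ≥ 529   (hiding power)
  x1, x2, x3, x4, x5, x6 ≥ 0.
The cheapest feasible vertex uses only chrome yellow, phthalo blue, carbon black; zinc oxide, kaolin, phthalo green are not used. There the red component, blue component, hiding power constraints are tight.
Optimal quantities: chrome yellow = 1.519 kg, phthalo blue = 2.034 kg, carbon black = 0.5733 kg.
Objective = 5.19·1.519 + 17.04·2.034 + 2.56·0.5733 = 44.0106.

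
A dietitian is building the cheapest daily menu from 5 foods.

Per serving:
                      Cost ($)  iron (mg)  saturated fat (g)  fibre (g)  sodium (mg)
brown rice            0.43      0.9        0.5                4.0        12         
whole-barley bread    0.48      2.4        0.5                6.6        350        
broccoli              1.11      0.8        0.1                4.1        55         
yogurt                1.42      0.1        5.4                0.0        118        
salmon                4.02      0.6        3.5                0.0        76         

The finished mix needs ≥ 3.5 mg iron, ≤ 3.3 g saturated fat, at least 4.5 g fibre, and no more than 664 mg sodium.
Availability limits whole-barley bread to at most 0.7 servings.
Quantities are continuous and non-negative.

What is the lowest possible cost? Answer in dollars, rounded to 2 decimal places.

$1.21

This is a linear program. Let x1 = servings of brown rice, x2 = servings of whole-barley bread, x3 = servings of broccoli, x4 = servings of yogurt, x5 = servings of salmon.
Minimise 0.43x1 + 0.48x2 + 1.11x3 + 1.42x4 + 4.02x5 with:
  0.9x1 + 2.4x2 + 0.8x3 + 0.1x4 + 0.6x5 ≥ 3.5   (iron)
  0.5x1 + 0.5x2 + 0.1x3 + 5.4x4 + 3.5x5 ≤ 3.3   (saturated fat)
  4x1 + 6.6x2 + 4.1x3 ≥ 4.5   (fibre)
  12x1 + 350x2 + 55x3 + 118x4 + 76x5 ≤ 664   (sodium)
  x2 ≤ 0.7
  x1, x2, x3, x4, x5 ≥ 0.
The minimum-cost mix takes nothing from broccoli, yogurt, salmon — only brown rice, whole-barley bread. Binding constraints: iron and the whole-barley bread cap.
That vertex is x1 = 2.022, x2 = 0.7.
Total cost: 0.43·2.022 + 0.48·0.7 = 1.2055.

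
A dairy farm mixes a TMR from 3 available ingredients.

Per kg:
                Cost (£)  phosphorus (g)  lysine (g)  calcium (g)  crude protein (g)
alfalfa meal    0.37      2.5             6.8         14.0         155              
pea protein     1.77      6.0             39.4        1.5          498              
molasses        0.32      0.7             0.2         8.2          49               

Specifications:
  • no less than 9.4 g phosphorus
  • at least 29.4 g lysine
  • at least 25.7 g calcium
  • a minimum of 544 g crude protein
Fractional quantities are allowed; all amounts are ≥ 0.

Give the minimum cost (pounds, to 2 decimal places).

£1.54

Treat it as an LP. Let x1 = kg of alfalfa meal, x2 = kg of pea protein, x3 = kg of molasses.
Minimize 0.37x1 + 1.77x2 + 0.32x3 s.t.:
  2.5x1 + 6x2 + 0.7x3 ≥ 9.4   (phosphorus)
  6.8x1 + 39.4x2 + 0.2x3 ≥ 29.4   (lysine)
  14x1 + 1.5x2 + 8.2x3 ≥ 25.7   (calcium)
  155x1 + 498x2 + 49x3 ≥ 544   (crude protein)
  x1, x2, x3 ≥ 0.
The cheapest feasible vertex uses only alfalfa meal, pea protein; molasses is not used. The phosphorus and lysine requirements are met with equality.
Solving gives x1 = 3.362, x2 = 0.166.
Total cost: 0.37·3.362 + 1.77·0.166 = 1.5378.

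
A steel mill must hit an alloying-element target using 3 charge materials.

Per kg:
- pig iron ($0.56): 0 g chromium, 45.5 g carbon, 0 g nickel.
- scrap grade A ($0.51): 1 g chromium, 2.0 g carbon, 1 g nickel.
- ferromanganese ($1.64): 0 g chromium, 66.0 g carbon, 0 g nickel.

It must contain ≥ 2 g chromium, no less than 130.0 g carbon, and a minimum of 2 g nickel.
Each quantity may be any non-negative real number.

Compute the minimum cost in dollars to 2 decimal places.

Treat it as an LP. Let x1 = kg of pig iron, x2 = kg of scrap grade A, x3 = kg of ferromanganese.
min 0.56x1 + 0.51x2 + 1.64x3 subject to:
  1x2 ≥ 2   (chromium)
  45.5x1 + 2x2 + 66x3 ≥ 130   (carbon)
  1x2 ≥ 2   (nickel)
  x1, x2, x3 ≥ 0.
At the optimum only pig iron, scrap grade A are positive (ferromanganese = 0). Binding constraints: chromium, carbon, nickel.
Solving gives x1 = 2.769, x2 = 2.
Hence cost = 0.56·2.769 + 0.51·2 = $2.5706.

$2.57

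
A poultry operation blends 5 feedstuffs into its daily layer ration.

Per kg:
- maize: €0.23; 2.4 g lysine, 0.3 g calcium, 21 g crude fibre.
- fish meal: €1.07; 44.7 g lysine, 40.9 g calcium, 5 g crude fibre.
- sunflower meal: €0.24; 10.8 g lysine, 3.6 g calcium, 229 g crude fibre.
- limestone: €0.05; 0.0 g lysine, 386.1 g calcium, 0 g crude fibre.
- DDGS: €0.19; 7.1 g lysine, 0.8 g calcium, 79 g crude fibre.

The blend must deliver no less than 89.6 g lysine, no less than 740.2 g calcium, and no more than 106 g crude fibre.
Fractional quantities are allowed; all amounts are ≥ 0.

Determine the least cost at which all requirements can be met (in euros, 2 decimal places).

€2.22

Set it up as a linear program. Let x1 = kg of maize, x2 = kg of fish meal, x3 = kg of sunflower meal, x4 = kg of limestone, x5 = kg of DDGS.
min 0.23x1 + 1.07x2 + 0.24x3 + 0.05x4 + 0.19x5 with:
  2.4x1 + 44.7x2 + 10.8x3 + 7.1x5 ≥ 89.6   (lysine)
  0.3x1 + 40.9x2 + 3.6x3 + 386.1x4 + 0.8x5 ≥ 740.2   (calcium)
  21x1 + 5x2 + 229x3 + 79x5 ≤ 106   (crude fibre)
  x1, x2, x3, x4, x5 ≥ 0.
The optimal basis is {fish meal, sunflower meal, limestone}; maize, DDGS drop out. Binding constraints: lysine, calcium, crude fibre.
Solving gives x2 = 1.903, x3 = 0.4213, x4 = 1.712.
Hence cost = 1.07·1.903 + 0.24·0.4213 + 0.05·1.712 = €2.2229.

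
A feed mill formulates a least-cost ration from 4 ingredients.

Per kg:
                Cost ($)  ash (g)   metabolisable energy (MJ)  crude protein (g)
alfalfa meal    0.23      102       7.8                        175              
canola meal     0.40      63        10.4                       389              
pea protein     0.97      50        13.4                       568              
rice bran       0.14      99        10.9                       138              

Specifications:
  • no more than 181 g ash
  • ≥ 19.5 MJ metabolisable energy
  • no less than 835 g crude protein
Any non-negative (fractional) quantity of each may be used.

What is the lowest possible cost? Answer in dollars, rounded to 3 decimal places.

$0.857

Let x1 = kg of alfalfa meal, x2 = kg of canola meal, x3 = kg of pea protein, x4 = kg of rice bran.
Minimise 0.23x1 + 0.4x2 + 0.97x3 + 0.14x4 s.t.:
  102x1 + 63x2 + 50x3 + 99x4 ≤ 181   (ash)
  7.8x1 + 10.4x2 + 13.4x3 + 10.9x4 ≥ 19.5   (metabolisable energy)
  175x1 + 389x2 + 568x3 + 138x4 ≥ 835   (crude protein)
  x1, x2, x3, x4 ≥ 0.
The minimum-cost mix takes nothing from alfalfa meal, pea protein — only canola meal, rice bran. Binding constraints: ash and crude protein.
Optimal quantities: canola meal = 1.9347 kg, rice bran = 0.59711 kg.
Objective = 0.4·1.9347 + 0.14·0.59711 = 0.85748.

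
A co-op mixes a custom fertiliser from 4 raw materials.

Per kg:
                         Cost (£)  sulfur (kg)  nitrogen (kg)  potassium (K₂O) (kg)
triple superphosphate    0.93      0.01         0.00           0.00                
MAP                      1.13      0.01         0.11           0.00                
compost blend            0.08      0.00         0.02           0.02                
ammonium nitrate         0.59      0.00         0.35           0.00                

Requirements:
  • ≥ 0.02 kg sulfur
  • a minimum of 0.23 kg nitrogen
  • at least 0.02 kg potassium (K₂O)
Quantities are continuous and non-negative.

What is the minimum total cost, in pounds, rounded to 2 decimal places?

£2.29

Let x1 = kg of triple superphosphate, x2 = kg of MAP, x3 = kg of compost blend, x4 = kg of ammonium nitrate.
min 0.93x1 + 1.13x2 + 0.08x3 + 0.59x4 with:
  0.01x1 + 0.01x2 ≥ 0.02   (sulfur)
  0.11x2 + 0.02x3 + 0.35x4 ≥ 0.23   (nitrogen)
  0.02x3 ≥ 0.02   (potassium (K₂O))
  x1, x2, x3, x4 ≥ 0.
The cheapest feasible vertex uses only triple superphosphate, compost blend, ammonium nitrate; MAP is not used. Binding constraints: sulfur, nitrogen, potassium (K₂O).
That vertex is x1 = 2, x3 = 1, x4 = 0.6.
Hence cost = 0.93·2 + 0.08·1 + 0.59·0.6 = £2.2940.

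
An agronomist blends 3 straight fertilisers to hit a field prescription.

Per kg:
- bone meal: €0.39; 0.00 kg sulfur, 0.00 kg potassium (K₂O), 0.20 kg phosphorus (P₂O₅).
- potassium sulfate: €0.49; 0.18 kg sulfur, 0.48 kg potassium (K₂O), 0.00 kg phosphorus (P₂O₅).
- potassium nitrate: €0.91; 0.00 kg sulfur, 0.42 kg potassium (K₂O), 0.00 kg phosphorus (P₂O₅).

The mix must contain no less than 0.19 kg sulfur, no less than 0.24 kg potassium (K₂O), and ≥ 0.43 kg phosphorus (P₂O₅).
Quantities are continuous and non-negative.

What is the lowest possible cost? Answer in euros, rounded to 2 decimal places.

€1.36

Let x1 = kg of bone meal, x2 = kg of potassium sulfate, x3 = kg of potassium nitrate.
min 0.39x1 + 0.49x2 + 0.91x3 with:
  0.18x2 ≥ 0.19   (sulfur)
  0.48x2 + 0.42x3 ≥ 0.24   (potassium (K₂O))
  0.2x1 ≥ 0.43   (phosphorus (P₂O₅))
  x1, x2, x3 ≥ 0.
The minimum-cost mix takes nothing from potassium nitrate — only bone meal, potassium sulfate. There the sulfur and phosphorus (P₂O₅) constraints are tight.
So bone meal = 2.15 kg, potassium sulfate = 1.056 kg.
Objective = 0.39·2.15 + 0.49·1.056 = 1.3559.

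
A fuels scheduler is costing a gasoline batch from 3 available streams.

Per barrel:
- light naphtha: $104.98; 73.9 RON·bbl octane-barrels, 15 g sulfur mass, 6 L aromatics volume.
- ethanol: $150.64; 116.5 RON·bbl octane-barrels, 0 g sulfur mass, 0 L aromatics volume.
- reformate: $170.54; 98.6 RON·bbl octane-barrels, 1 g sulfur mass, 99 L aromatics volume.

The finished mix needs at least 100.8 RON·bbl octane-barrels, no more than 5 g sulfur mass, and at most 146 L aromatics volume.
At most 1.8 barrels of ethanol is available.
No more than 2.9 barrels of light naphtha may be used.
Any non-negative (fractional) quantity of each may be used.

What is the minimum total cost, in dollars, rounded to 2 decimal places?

$130.34

Let x1 = barrels of light naphtha, x2 = barrels of ethanol, x3 = barrels of reformate.
min 104.98x1 + 150.64x2 + 170.54x3 subject to:
  73.9x1 + 116.5x2 + 98.6x3 ≥ 100.8   (octane-barrels)
  15x1 + 1x3 ≤ 5   (sulfur mass)
  6x1 + 99x3 ≤ 146   (aromatics volume)
  x2 ≤ 1.8
  x1 ≤ 2.9
  x1, x2, x3 ≥ 0.
At the optimum only ethanol is positive (light naphtha, reformate = 0). Binding constraint: octane-barrels.
Solving gives x2 = 0.86524.
Cost = 150.64·0.86524 = 130.3398.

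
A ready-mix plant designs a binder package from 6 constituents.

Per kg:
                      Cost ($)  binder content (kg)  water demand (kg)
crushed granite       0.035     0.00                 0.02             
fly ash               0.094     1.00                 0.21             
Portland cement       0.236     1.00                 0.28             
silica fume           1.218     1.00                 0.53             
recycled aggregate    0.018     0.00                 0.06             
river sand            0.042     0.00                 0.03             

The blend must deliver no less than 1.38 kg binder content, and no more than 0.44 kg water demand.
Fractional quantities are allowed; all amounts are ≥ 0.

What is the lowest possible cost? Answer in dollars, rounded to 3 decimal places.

Let x1 = kg of crushed granite, x2 = kg of fly ash, x3 = kg of Portland cement, x4 = kg of silica fume, x5 = kg of recycled aggregate, x6 = kg of river sand.
Minimise 0.035x1 + 0.094x2 + 0.236x3 + 1.218x4 + 0.018x5 + 0.042x6 with:
  1x2 + 1x3 + 1x4 ≥ 1.38   (binder content)
  0.02x1 + 0.21x2 + 0.28x3 + 0.53x4 + 0.06x5 + 0.03x6 ≤ 0.44   (water demand)
  x1, x2, x3, x4, x5, x6 ≥ 0.
At the optimum only fly ash is positive (crushed granite, Portland cement, silica fume, recycled aggregate, river sand = 0). There the binder content constraint is tight.
So fly ash = 1.38 kg.
Hence cost = 0.094·1.38 = $0.12972.

$0.130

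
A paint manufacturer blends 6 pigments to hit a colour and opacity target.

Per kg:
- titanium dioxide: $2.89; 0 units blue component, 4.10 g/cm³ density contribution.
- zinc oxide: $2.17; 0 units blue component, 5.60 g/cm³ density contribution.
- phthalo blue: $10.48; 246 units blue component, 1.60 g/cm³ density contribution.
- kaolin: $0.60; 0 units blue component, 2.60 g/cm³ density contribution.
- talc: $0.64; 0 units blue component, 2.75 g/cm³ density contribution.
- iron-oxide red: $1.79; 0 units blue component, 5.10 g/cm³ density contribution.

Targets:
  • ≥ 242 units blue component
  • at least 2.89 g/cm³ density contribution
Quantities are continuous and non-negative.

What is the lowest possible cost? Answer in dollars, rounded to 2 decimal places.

Treat it as an LP. Let x1 = kg of titanium dioxide, x2 = kg of zinc oxide, x3 = kg of phthalo blue, x4 = kg of kaolin, x5 = kg of talc, x6 = kg of iron-oxide red.
Minimize 2.89x1 + 2.17x2 + 10.48x3 + 0.6x4 + 0.64x5 + 1.79x6 with:
  246x3 ≥ 242   (blue component)
  4.1x1 + 5.6x2 + 1.6x3 + 2.6x4 + 2.75x5 + 5.1x6 ≥ 2.89   (density contribution)
  x1, x2, x3, x4, x5, x6 ≥ 0.
At the optimum only phthalo blue, kaolin are positive (titanium dioxide, zinc oxide, talc, iron-oxide red = 0). The blue component and density contribution requirements are met with equality.
So phthalo blue = 0.9837 kg, kaolin = 0.5062 kg.
Objective = 10.48·0.9837 + 0.6·0.5062 = 10.6129.

$10.61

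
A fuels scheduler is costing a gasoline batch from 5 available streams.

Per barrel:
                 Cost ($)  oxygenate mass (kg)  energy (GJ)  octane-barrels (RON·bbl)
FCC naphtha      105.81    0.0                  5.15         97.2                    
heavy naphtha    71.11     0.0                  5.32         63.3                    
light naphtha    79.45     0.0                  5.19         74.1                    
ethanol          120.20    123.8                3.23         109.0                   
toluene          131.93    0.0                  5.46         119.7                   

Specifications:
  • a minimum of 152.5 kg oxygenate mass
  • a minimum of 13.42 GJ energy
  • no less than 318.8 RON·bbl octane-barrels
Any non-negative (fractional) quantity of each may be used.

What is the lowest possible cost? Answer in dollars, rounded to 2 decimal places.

$345.92

Let x1 = barrels of FCC naphtha, x2 = barrels of heavy naphtha, x3 = barrels of light naphtha, x4 = barrels of ethanol, x5 = barrels of toluene.
min 105.81x1 + 71.11x2 + 79.45x3 + 120.2x4 + 131.93x5 with:
  123.8x4 ≥ 152.5   (oxygenate mass)
  5.15x1 + 5.32x2 + 5.19x3 + 3.23x4 + 5.46x5 ≥ 13.42   (energy)
  97.2x1 + 63.3x2 + 74.1x3 + 109x4 + 119.7x5 ≥ 318.8   (octane-barrels)
  x1, x2, x3, x4, x5 ≥ 0.
At the optimum only light naphtha, ethanol are positive (FCC naphtha, heavy naphtha, toluene = 0). There the oxygenate mass and octane-barrels constraints are tight.
Solving gives x3 = 2.49, x4 = 1.232.
Hence cost = 79.45·2.49 + 120.2·1.232 = $345.9169.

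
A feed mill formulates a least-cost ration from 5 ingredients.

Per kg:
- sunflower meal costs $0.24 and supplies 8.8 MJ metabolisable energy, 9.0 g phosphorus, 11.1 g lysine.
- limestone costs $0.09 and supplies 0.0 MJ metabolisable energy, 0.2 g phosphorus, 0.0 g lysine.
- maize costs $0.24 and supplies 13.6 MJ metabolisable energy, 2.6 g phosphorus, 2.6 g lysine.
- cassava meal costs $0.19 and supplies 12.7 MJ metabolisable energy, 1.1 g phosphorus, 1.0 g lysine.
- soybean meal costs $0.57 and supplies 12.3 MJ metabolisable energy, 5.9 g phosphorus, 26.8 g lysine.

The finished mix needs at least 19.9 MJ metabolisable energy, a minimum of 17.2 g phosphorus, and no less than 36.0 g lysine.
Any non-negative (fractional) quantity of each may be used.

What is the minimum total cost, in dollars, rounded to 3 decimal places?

Let x1 = kg of sunflower meal, x2 = kg of limestone, x3 = kg of maize, x4 = kg of cassava meal, x5 = kg of soybean meal.
Minimize 0.24x1 + 0.09x2 + 0.24x3 + 0.19x4 + 0.57x5 s.t.:
  8.8x1 + 13.6x3 + 12.7x4 + 12.3x5 ≥ 19.9   (metabolisable energy)
  9x1 + 0.2x2 + 2.6x3 + 1.1x4 + 5.9x5 ≥ 17.2   (phosphorus)
  11.1x1 + 2.6x3 + 1x4 + 26.8x5 ≥ 36   (lysine)
  x1, x2, x3, x4, x5 ≥ 0.
At the optimum only sunflower meal, soybean meal are positive (limestone, maize, cassava meal = 0). Binding constraints: phosphorus and lysine.
Solving gives x1 = 1.415, x5 = 0.7574.
Objective = 0.24·1.415 + 0.57·0.7574 = 0.77132.

$0.771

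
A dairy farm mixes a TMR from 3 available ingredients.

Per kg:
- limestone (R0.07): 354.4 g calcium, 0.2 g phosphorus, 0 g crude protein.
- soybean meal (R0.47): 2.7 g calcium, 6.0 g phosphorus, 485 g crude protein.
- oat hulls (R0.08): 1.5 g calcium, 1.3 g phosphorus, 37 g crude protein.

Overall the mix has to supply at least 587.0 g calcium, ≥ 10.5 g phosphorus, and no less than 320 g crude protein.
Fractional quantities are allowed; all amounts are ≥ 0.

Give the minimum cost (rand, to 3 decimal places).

R0.750

Let x1 = kg of limestone, x2 = kg of soybean meal, x3 = kg of oat hulls.
Minimise 0.07x1 + 0.47x2 + 0.08x3 subject to:
  354.4x1 + 2.7x2 + 1.5x3 ≥ 587   (calcium)
  0.2x1 + 6x2 + 1.3x3 ≥ 10.5   (phosphorus)
  485x2 + 37x3 ≥ 320   (crude protein)
  x1, x2, x3 ≥ 0.
The optimal mix uses every input. There the calcium, phosphorus, crude protein constraints are tight.
Solving gives x1 = 1.624, x2 = 0.09674, x3 = 7.381.
Hence cost = 0.07·1.624 + 0.47·0.09674 + 0.08·7.381 = R0.74963.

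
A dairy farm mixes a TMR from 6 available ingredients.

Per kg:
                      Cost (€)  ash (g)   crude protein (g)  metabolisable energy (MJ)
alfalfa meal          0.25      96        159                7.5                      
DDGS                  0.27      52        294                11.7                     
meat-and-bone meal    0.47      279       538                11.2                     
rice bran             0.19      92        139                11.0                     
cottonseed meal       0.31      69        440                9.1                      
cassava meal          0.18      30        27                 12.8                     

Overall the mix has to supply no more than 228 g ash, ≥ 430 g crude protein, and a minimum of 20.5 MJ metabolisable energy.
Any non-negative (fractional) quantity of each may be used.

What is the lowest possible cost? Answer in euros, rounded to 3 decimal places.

€0.434

Let x1 = kg of alfalfa meal, x2 = kg of DDGS, x3 = kg of meat-and-bone meal, x4 = kg of rice bran, x5 = kg of cottonseed meal, x6 = kg of cassava meal.
min 0.25x1 + 0.27x2 + 0.47x3 + 0.19x4 + 0.31x5 + 0.18x6 with:
  96x1 + 52x2 + 279x3 + 92x4 + 69x5 + 30x6 ≤ 228   (ash)
  159x1 + 294x2 + 538x3 + 139x4 + 440x5 + 27x6 ≥ 430   (crude protein)
  7.5x1 + 11.7x2 + 11.2x3 + 11x4 + 9.1x5 + 12.8x6 ≥ 20.5   (metabolisable energy)
  x1, x2, x3, x4, x5, x6 ≥ 0.
At the optimum only DDGS, rice bran are positive (alfalfa meal, meat-and-bone meal, cottonseed meal, cassava meal = 0). There the crude protein and metabolisable energy constraints are tight.
So DDGS = 1.17 kg, rice bran = 0.6195 kg.
Cost = 0.27·1.17 + 0.19·0.6195 = 0.43361.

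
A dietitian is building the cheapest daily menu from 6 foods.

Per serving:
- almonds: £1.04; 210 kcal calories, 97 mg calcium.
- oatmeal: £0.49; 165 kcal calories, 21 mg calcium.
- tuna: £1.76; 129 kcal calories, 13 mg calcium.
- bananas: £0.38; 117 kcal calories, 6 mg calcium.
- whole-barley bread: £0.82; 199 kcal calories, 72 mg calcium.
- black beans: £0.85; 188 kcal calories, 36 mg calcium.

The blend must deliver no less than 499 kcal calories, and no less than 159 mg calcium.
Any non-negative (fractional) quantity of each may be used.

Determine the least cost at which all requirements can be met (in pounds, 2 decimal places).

Let x1 = servings of almonds, x2 = servings of oatmeal, x3 = servings of tuna, x4 = servings of bananas, x5 = servings of whole-barley bread, x6 = servings of black beans.
Minimize 1.04x1 + 0.49x2 + 1.76x3 + 0.38x4 + 0.82x5 + 0.85x6 subject to:
  210x1 + 165x2 + 129x3 + 117x4 + 199x5 + 188x6 ≥ 499   (calories)
  97x1 + 21x2 + 13x3 + 6x4 + 72x5 + 36x6 ≥ 159   (calcium)
  x1, x2, x3, x4, x5, x6 ≥ 0.
The optimal basis is {oatmeal, whole-barley bread}; almonds, tuna, bananas, black beans drop out. The calories and calcium requirements are met with equality.
That vertex is x2 = 0.5567, x5 = 2.046.
Total cost: 0.49·0.5567 + 0.82·2.046 = 1.9505.

£1.95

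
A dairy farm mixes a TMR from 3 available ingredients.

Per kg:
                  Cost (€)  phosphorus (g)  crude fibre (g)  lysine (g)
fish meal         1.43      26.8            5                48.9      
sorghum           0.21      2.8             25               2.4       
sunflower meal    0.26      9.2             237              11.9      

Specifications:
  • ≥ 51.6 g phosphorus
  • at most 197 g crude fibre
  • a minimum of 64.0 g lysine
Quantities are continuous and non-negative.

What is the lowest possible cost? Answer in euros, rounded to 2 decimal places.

Set it up as a linear program. Let x1 = kg of fish meal, x2 = kg of sorghum, x3 = kg of sunflower meal.
min 1.43x1 + 0.21x2 + 0.26x3 with:
  26.8x1 + 2.8x2 + 9.2x3 ≥ 51.6   (phosphorus)
  5x1 + 25x2 + 237x3 ≤ 197   (crude fibre)
  48.9x1 + 2.4x2 + 11.9x3 ≥ 64   (lysine)
  x1, x2, x3 ≥ 0.
The cheapest feasible vertex uses only fish meal, sunflower meal; sorghum is not used. The phosphorus and crude fibre requirements are met with equality.
So fish meal = 1.652 kg, sunflower meal = 0.7964 kg.
Objective = 1.43·1.652 + 0.26·0.7964 = 2.5694.

€2.57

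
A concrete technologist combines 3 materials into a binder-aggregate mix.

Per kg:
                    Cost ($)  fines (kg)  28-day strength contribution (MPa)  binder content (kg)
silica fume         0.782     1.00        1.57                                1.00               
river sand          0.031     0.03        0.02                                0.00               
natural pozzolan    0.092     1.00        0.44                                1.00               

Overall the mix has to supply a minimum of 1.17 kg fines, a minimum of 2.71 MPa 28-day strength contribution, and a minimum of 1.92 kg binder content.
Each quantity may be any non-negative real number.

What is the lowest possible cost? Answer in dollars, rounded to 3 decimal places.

Let x1 = kg of silica fume, x2 = kg of river sand, x3 = kg of natural pozzolan.
Minimize 0.782x1 + 0.031x2 + 0.092x3 with:
  1x1 + 0.03x2 + 1x3 ≥ 1.17   (fines)
  1.57x1 + 0.02x2 + 0.44x3 ≥ 2.71   (28-day strength contribution)
  1x1 + 1x3 ≥ 1.92   (binder content)
  x1, x2, x3 ≥ 0.
The optimal basis is {natural pozzolan}; silica fume, river sand drop out. The 28-day strength contribution requirement is met with equality.
So natural pozzolan = 6.159 kg.
Objective = 0.092·6.159 = 0.56663.

$0.567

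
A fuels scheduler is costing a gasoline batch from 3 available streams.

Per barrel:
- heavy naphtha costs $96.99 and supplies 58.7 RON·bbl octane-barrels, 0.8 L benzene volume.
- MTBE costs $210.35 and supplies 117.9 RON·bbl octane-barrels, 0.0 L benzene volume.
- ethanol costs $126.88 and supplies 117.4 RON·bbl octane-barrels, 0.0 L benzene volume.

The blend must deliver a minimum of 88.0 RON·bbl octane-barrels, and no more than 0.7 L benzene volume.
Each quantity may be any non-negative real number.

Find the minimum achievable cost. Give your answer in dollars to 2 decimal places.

$95.11

Treat it as an LP. Let x1 = barrels of heavy naphtha, x2 = barrels of MTBE, x3 = barrels of ethanol.
Minimise 96.99x1 + 210.35x2 + 126.88x3 s.t.:
  58.7x1 + 117.9x2 + 117.4x3 ≥ 88   (octane-barrels)
  0.8x1 ≤ 0.7   (benzene volume)
  x1, x2, x3 ≥ 0.
At the optimum only ethanol is positive (heavy naphtha, MTBE = 0). The octane-barrels requirement is met with equality.
That vertex is x3 = 0.7496.
Objective = 126.88·0.7496 = 95.1092.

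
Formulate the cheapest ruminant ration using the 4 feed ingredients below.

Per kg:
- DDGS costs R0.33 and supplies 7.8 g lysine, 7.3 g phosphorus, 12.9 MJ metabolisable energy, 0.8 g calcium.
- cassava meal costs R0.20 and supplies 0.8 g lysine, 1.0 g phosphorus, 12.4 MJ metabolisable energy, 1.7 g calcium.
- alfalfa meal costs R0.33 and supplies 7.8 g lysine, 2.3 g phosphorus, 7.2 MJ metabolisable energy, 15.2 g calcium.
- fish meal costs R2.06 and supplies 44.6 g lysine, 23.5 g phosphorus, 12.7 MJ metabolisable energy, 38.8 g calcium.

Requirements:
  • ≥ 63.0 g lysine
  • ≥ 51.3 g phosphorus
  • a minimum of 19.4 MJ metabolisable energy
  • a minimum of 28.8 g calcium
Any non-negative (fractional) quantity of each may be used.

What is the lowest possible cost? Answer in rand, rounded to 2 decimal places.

R2.67

Let x1 = kg of DDGS, x2 = kg of cassava meal, x3 = kg of alfalfa meal, x4 = kg of fish meal.
Minimize 0.33x1 + 0.2x2 + 0.33x3 + 2.06x4 s.t.:
  7.8x1 + 0.8x2 + 7.8x3 + 44.6x4 ≥ 63   (lysine)
  7.3x1 + 1x2 + 2.3x3 + 23.5x4 ≥ 51.3   (phosphorus)
  12.9x1 + 12.4x2 + 7.2x3 + 12.7x4 ≥ 19.4   (metabolisable energy)
  0.8x1 + 1.7x2 + 15.2x3 + 38.8x4 ≥ 28.8   (calcium)
  x1, x2, x3, x4 ≥ 0.
The cheapest feasible vertex uses only DDGS, alfalfa meal; cassava meal, fish meal are not used. The phosphorus and calcium requirements are met with equality.
Solving gives x1 = 6.539, x3 = 1.551.
Cost = 0.33·6.539 + 0.33·1.551 = 2.6697.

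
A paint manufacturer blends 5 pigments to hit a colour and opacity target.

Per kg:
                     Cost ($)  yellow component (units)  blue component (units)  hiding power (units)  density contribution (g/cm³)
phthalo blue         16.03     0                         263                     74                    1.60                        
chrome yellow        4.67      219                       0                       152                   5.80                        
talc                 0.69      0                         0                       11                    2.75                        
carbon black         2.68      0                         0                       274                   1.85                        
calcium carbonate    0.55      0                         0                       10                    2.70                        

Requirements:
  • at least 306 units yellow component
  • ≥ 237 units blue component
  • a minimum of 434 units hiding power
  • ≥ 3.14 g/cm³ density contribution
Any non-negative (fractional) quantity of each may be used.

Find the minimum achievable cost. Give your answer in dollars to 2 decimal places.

Let x1 = kg of phthalo blue, x2 = kg of chrome yellow, x3 = kg of talc, x4 = kg of carbon black, x5 = kg of calcium carbonate.
Minimize 16.03x1 + 4.67x2 + 0.69x3 + 2.68x4 + 0.55x5 with:
  219x2 ≥ 306   (yellow component)
  263x1 ≥ 237   (blue component)
  74x1 + 152x2 + 11x3 + 274x4 + 10x5 ≥ 434   (hiding power)
  1.6x1 + 5.8x2 + 2.75x3 + 1.85x4 + 2.7x5 ≥ 3.14   (density contribution)
  x1, x2, x3, x4, x5 ≥ 0.
The cheapest feasible vertex uses only phthalo blue, chrome yellow, carbon black; talc, calcium carbonate are not used. The yellow component, blue component, hiding power requirements are met with equality.
Solving gives x1 = 0.90114, x2 = 1.3973, x4 = 0.56545.
Hence cost = 16.03·0.90114 + 4.67·1.3973 + 2.68·0.56545 = $22.4861.

$22.49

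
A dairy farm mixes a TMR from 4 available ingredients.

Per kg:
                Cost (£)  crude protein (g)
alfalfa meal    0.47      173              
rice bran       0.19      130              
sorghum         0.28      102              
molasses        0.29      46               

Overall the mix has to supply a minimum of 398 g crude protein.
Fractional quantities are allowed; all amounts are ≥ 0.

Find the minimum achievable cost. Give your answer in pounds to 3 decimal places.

Treat it as an LP. Let x1 = kg of alfalfa meal, x2 = kg of rice bran, x3 = kg of sorghum, x4 = kg of molasses.
Minimise 0.47x1 + 0.19x2 + 0.28x3 + 0.29x4 with:
  173x1 + 130x2 + 102x3 + 46x4 ≥ 398   (crude protein)
  x1, x2, x3, x4 ≥ 0.
At the optimum only rice bran is positive (alfalfa meal, sorghum, molasses = 0). The crude protein requirement is met with equality.
So rice bran = 3.062 kg.
Total cost: 0.19·3.062 = 0.58178.

£0.582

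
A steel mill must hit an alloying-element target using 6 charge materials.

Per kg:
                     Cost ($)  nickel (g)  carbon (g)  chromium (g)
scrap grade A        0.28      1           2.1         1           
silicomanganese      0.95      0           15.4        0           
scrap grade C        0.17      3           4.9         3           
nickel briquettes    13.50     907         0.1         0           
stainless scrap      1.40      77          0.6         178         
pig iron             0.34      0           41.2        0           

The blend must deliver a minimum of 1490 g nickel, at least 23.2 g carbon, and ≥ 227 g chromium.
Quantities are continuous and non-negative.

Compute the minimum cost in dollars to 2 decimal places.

$22.69

Let x1 = kg of scrap grade A, x2 = kg of silicomanganese, x3 = kg of scrap grade C, x4 = kg of nickel briquettes, x5 = kg of stainless scrap, x6 = kg of pig iron.
Minimize 0.28x1 + 0.95x2 + 0.17x3 + 13.5x4 + 1.4x5 + 0.34x6 with:
  1x1 + 3x3 + 907x4 + 77x5 ≥ 1490   (nickel)
  2.1x1 + 15.4x2 + 4.9x3 + 0.1x4 + 0.6x5 + 41.2x6 ≥ 23.2   (carbon)
  1x1 + 3x3 + 178x5 ≥ 227   (chromium)
  x1, x2, x3, x4, x5, x6 ≥ 0.
The optimal basis is {nickel briquettes, stainless scrap, pig iron}; scrap grade A, silicomanganese, scrap grade C drop out. The nickel, carbon, chromium requirements are met with equality.
So nickel briquettes = 1.535 kg, stainless scrap = 1.275 kg, pig iron = 0.5408 kg.
Objective = 13.5·1.535 + 1.4·1.275 + 0.34·0.5408 = 22.6914.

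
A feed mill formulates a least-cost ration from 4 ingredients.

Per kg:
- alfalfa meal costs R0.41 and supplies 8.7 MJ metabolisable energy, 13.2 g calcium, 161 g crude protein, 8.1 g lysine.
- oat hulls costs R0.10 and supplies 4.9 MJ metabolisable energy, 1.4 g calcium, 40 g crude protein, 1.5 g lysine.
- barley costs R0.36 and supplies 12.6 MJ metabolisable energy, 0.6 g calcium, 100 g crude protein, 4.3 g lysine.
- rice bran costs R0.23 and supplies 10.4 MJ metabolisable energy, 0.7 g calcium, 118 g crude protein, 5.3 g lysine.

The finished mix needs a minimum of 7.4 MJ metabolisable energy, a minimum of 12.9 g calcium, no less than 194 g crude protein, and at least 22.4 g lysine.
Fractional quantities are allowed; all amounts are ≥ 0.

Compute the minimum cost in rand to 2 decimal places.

R1.02

Let x1 = kg of alfalfa meal, x2 = kg of oat hulls, x3 = kg of barley, x4 = kg of rice bran.
min 0.41x1 + 0.1x2 + 0.36x3 + 0.23x4 subject to:
  8.7x1 + 4.9x2 + 12.6x3 + 10.4x4 ≥ 7.4   (metabolisable energy)
  13.2x1 + 1.4x2 + 0.6x3 + 0.7x4 ≥ 12.9   (calcium)
  161x1 + 40x2 + 100x3 + 118x4 ≥ 194   (crude protein)
  8.1x1 + 1.5x2 + 4.3x3 + 5.3x4 ≥ 22.4   (lysine)
  x1, x2, x3, x4 ≥ 0.
The optimal basis is {alfalfa meal, rice bran}; oat hulls, barley drop out. Binding constraints: calcium and lysine.
Solving gives x1 = 0.8196, x4 = 2.974.
Total cost: 0.41·0.8196 + 0.23·2.974 = 1.0201.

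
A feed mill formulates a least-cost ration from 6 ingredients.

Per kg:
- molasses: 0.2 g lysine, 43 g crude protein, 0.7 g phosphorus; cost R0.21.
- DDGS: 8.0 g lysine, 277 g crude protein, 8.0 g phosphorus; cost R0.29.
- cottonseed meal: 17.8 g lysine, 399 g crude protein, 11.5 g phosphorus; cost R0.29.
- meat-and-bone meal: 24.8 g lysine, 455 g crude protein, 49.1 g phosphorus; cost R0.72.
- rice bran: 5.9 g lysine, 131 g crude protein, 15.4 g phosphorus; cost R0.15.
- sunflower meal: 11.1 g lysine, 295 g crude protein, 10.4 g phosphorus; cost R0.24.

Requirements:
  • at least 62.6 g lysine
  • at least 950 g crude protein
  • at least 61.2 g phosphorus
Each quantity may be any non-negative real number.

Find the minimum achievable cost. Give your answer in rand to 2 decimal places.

R1.12

This is a linear program. Let x1 = kg of molasses, x2 = kg of DDGS, x3 = kg of cottonseed meal, x4 = kg of meat-and-bone meal, x5 = kg of rice bran, x6 = kg of sunflower meal.
Minimize 0.21x1 + 0.29x2 + 0.29x3 + 0.72x4 + 0.15x5 + 0.24x6 s.t.:
  0.2x1 + 8x2 + 17.8x3 + 24.8x4 + 5.9x5 + 11.1x6 ≥ 62.6   (lysine)
  43x1 + 277x2 + 399x3 + 455x4 + 131x5 + 295x6 ≥ 950   (crude protein)
  0.7x1 + 8x2 + 11.5x3 + 49.1x4 + 15.4x5 + 10.4x6 ≥ 61.2   (phosphorus)
  x1, x2, x3, x4, x5, x6 ≥ 0.
The minimum-cost mix takes nothing from molasses, DDGS, meat-and-bone meal, sunflower meal — only cottonseed meal, rice bran. The lysine and phosphorus requirements are met with equality.
So cottonseed meal = 2.923 kg, rice bran = 1.791 kg.
Objective = 0.29·2.923 + 0.15·1.791 = 1.1163.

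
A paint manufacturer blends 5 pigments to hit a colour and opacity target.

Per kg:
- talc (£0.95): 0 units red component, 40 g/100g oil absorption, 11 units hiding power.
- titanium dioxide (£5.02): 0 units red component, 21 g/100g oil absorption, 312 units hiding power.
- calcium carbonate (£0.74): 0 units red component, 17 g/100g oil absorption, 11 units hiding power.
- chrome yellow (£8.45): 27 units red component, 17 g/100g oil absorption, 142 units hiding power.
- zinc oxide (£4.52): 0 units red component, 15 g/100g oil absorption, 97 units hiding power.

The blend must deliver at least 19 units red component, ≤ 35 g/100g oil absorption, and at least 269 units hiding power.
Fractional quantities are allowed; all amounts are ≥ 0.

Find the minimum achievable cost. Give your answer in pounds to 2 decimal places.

Set it up as a linear program. Let x1 = kg of talc, x2 = kg of titanium dioxide, x3 = kg of calcium carbonate, x4 = kg of chrome yellow, x5 = kg of zinc oxide.
Minimise 0.95x1 + 5.02x2 + 0.74x3 + 8.45x4 + 4.52x5 subject to:
  27x4 ≥ 19   (red component)
  40x1 + 21x2 + 17x3 + 17x4 + 15x5 ≤ 35   (oil absorption)
  11x1 + 312x2 + 11x3 + 142x4 + 97x5 ≥ 269   (hiding power)
  x1, x2, x3, x4, x5 ≥ 0.
The cheapest feasible vertex uses only titanium dioxide, chrome yellow; talc, calcium carbonate, zinc oxide are not used. Binding constraints: red component and hiding power.
So titanium dioxide = 0.5419 kg, chrome yellow = 0.7037 kg.
Total cost: 5.02·0.5419 + 8.45·0.7037 = 8.6666.

£8.67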